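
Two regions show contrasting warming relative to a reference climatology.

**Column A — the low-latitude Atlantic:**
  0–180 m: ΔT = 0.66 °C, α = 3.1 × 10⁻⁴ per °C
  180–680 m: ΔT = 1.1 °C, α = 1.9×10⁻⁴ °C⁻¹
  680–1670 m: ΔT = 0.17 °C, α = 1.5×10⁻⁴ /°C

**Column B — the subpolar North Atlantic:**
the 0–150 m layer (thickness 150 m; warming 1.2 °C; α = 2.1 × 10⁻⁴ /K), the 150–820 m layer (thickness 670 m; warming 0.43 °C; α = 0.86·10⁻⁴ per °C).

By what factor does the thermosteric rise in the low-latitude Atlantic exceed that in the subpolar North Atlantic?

A 0–180 m: 3.1×10⁻⁴ × 0.66 × 180 = 0.036828 m
A 1.9×10⁻⁴ × 1.1 × 500 = 0.10450 m
A Layer 3: 990 × 1.5×10⁻⁴ × 0.17 = 0.025245 m
A total: 0.166573 m
B 0–150 m: 1.2 × 150 × 2.1×10⁻⁴ = 0.03780 m
B 0.43 × 670 × 0.86×10⁻⁴ = 0.0247766 m
B total: 0.0625766 m
Ratio: 0.166573 / 0.0625766 ≈ 2.662

2.7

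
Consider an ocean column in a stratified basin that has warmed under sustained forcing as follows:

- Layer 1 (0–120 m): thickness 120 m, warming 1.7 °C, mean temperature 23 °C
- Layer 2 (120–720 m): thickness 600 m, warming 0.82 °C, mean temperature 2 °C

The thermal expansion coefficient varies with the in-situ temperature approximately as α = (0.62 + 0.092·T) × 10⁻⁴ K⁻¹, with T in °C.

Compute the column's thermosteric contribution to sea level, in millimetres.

Layer 1: α = (0.62 + 0.092×23)×10⁻⁴ = 2.736×10⁻⁴ K⁻¹
Layer 2: α = (0.62 + 0.092×2)×10⁻⁴ = 0.804×10⁻⁴ K⁻¹
Layer 1: 120 × 1.7 × 2.736×10⁻⁴ = 0.0558144 m
600 × 0.804×10⁻⁴ × 0.82 = 0.0395568 m
Δh = 0.0558144 + 0.0395568 = 0.0953712 m ≈ 95.4 mm

Δh = 95.4 mm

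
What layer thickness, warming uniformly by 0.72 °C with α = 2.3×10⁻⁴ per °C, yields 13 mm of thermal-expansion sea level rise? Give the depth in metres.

H = Δh/(αΔT) = 0.013 / (2.3×10⁻⁴ × 0.72) ≈ 78.50 m

about 78.5 m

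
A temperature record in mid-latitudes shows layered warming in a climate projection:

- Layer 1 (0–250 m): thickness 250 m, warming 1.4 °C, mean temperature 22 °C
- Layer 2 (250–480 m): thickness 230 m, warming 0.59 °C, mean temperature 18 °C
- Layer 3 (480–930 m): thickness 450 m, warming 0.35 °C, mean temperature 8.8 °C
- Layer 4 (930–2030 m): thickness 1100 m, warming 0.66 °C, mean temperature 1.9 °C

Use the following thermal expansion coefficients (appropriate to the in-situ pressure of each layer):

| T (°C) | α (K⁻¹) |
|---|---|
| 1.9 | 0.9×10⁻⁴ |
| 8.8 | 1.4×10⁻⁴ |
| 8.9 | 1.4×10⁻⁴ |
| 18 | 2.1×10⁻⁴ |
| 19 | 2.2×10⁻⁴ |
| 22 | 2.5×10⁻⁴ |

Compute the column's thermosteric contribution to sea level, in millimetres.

Layer 1 at 22 °C → α = 2.5×10⁻⁴ K⁻¹
Layer 2 at 18 °C → α = 2.1×10⁻⁴ K⁻¹
Layer 3 at 8.8 °C → α = 1.4×10⁻⁴ K⁻¹
Layer 4 at 1.9 °C → α = 0.9×10⁻⁴ K⁻¹
2.5×10⁻⁴ × 250 × 1.4 = 0.08750 m
2.1×10⁻⁴ × 230 × 0.59 = 0.028497 m
480–930 m: 1.4×10⁻⁴ × 0.35 × 450 = 0.02205 m
930–2030 m: 0.9×10⁻⁴ × 1100 × 0.66 = 0.06534 m
Δh = 0.08750 + 0.028497 + 0.02205 + 0.06534 = 0.203387 m ≈ 203 mm

Δh ≈ 203 mm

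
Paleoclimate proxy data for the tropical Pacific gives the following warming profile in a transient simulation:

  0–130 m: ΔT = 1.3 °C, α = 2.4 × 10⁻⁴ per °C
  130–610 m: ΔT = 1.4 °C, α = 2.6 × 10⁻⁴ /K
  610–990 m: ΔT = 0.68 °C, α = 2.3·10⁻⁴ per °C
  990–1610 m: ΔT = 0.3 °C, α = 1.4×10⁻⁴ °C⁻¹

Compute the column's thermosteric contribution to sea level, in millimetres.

0–130 m: 1.3 × 130 × 2.4×10⁻⁴ = 0.04056 m
130–610 m: 2.6×10⁻⁴ × 480 × 1.4 = 0.17472 m
610–990 m: 0.68 × 2.3×10⁻⁴ × 380 = 0.059432 m
Layer 4: 0.3 × 1.4×10⁻⁴ × 620 = 0.02604 m
Δh = 0.04056 + 0.17472 + 0.059432 + 0.02604 = 0.300752 m ≈ 301 mm

301 mm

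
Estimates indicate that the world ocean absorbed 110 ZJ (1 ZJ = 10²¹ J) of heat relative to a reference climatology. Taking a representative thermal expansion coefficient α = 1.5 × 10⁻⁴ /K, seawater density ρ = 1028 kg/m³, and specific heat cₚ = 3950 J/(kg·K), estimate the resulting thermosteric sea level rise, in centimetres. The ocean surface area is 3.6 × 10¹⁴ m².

Δh ≈ 1.1 cm

Per unit area: Q = 110×10²¹ / (3.6×10¹⁴) ≈ 3.056×10⁸ J/m²
Δh = αQ/(ρcₚ) = 1.5×10⁻⁴ × 3.056×10⁸ / (1028 × 3950) ≈ 0.011289 m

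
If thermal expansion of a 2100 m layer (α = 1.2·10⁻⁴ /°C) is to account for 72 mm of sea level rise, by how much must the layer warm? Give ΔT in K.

ΔT = Δh/(αH) = 0.072 / (1.2×10⁻⁴ × 2100) ≈ 0.2857 K

ΔT ≈ 0.29 K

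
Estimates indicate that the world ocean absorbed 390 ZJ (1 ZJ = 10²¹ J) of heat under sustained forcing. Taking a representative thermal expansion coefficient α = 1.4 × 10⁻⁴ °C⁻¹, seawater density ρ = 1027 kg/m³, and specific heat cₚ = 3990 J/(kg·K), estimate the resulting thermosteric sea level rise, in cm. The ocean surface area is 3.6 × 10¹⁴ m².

Per unit area: Q = 390×10²¹ / (3.6×10¹⁴) ≈ 1.083×10⁹ J/m²
Δh = αQ/(ρcₚ) = 1.4×10⁻⁴ × 1.083×10⁹ / (1027 × 3990) ≈ 0.037001 m

Δh ≈ 3.70 cm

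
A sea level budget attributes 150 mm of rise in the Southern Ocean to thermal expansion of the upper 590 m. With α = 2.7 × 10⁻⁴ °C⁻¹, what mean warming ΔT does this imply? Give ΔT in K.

0.942 K

ΔT = Δh/(αH) = 0.15 / (2.7×10⁻⁴ × 590) ≈ 0.9416 K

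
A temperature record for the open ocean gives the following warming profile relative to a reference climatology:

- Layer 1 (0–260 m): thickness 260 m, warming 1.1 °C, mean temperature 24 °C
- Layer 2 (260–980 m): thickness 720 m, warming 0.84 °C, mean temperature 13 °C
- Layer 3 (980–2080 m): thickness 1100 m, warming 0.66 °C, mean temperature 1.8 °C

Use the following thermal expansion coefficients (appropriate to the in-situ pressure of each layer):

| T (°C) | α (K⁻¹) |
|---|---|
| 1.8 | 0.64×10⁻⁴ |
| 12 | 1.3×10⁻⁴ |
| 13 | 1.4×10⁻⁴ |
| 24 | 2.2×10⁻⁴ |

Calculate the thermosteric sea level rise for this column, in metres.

Layer 1 at 24 °C → α = 2.2×10⁻⁴ K⁻¹
Layer 2 at 13 °C → α = 1.4×10⁻⁴ K⁻¹
Layer 3 at 1.8 °C → α = 0.64×10⁻⁴ K⁻¹
2.2×10⁻⁴ × 260 × 1.1 = 0.06292 m
260–980 m: 0.84 × 1.4×10⁻⁴ × 720 = 0.084672 m
0.66 × 1100 × 0.64×10⁻⁴ = 0.046464 m
Δh = 0.06292 + 0.084672 + 0.046464 = 0.194056 m

about 0.194 m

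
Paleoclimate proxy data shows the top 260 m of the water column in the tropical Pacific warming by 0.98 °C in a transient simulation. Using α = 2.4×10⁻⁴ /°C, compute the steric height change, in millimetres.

Δh = αΔT·H = 2.4×10⁻⁴ × 0.98 × 260 = 0.061152 m

61.2 mm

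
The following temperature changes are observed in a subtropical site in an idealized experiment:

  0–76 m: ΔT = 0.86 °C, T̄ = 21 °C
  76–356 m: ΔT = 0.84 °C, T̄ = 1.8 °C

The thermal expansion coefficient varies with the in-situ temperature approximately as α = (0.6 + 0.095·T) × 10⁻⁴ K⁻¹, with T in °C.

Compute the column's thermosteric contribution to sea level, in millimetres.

Layer 1: α = (0.6 + 0.095×21)×10⁻⁴ = 2.595×10⁻⁴ K⁻¹
Layer 2: α = (0.6 + 0.095×1.8)×10⁻⁴ = 0.771×10⁻⁴ K⁻¹
0–76 m: 0.86 × 2.595×10⁻⁴ × 76 = 0.01696092 m
Layer 2: 0.84 × 280 × 0.771×10⁻⁴ = 0.01813392 m
Δh = 0.01696092 + 0.01813392 = 0.03509484 m

35 mm of thermosteric rise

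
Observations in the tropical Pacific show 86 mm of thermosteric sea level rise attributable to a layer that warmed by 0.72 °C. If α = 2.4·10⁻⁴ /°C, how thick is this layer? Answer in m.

498 m

H = Δh/(αΔT) = 0.086 / (2.4×10⁻⁴ × 0.72) ≈ 497.7 m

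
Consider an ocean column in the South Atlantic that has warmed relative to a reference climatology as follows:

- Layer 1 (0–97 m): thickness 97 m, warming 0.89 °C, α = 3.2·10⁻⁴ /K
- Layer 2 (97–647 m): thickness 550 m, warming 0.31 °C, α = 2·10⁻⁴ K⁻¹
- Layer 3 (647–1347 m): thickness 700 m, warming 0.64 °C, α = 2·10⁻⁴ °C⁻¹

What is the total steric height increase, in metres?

Δh ≈ 0.15 m

0.89 × 97 × 3.2×10⁻⁴ = 0.0276256 m
97–647 m: 2×10⁻⁴ × 0.31 × 550 = 0.03410 m
0.64 × 2×10⁻⁴ × 700 = 0.08960 m
Δh = 0.0276256 + 0.03410 + 0.08960 = 0.1513256 m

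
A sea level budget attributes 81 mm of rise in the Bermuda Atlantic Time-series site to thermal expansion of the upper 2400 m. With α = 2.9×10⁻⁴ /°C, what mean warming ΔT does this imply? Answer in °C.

about 0.12 °C

ΔT = Δh/(αH) = 0.081 / (2.9×10⁻⁴ × 2400) ≈ 0.1164 °C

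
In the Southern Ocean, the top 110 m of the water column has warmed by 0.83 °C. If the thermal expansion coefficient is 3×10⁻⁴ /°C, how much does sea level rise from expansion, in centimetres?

2.7 cm of thermosteric rise

Δh = αΔT·H = 3×10⁻⁴ × 0.83 × 110 = 0.02739 m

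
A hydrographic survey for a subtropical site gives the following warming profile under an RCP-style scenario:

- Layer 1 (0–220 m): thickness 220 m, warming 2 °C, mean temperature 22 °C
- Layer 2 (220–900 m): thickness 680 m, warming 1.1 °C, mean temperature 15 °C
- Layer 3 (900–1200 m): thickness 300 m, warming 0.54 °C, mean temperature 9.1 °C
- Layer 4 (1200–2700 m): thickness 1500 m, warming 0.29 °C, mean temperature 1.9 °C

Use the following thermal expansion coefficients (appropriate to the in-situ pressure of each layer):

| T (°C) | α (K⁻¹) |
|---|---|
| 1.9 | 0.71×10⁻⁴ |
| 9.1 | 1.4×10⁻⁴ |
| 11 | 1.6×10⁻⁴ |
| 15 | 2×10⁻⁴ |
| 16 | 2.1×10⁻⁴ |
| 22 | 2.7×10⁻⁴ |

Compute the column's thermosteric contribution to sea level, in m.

Layer 1 at 22 °C → α = 2.7×10⁻⁴ K⁻¹
Layer 2 at 15 °C → α = 2×10⁻⁴ K⁻¹
Layer 3 at 9.1 °C → α = 1.4×10⁻⁴ K⁻¹
Layer 4 at 1.9 °C → α = 0.71×10⁻⁴ K⁻¹
Layer 1: 2 × 220 × 2.7×10⁻⁴ = 0.11880 m
Layer 2: 680 × 2×10⁻⁴ × 1.1 = 0.14960 m
900–1200 m: 1.4×10⁻⁴ × 0.54 × 300 = 0.02268 m
1200–2700 m: 0.71×10⁻⁴ × 1500 × 0.29 = 0.030885 m
Δh = 0.11880 + 0.14960 + 0.02268 + 0.030885 = 0.321965 m

about 0.32 m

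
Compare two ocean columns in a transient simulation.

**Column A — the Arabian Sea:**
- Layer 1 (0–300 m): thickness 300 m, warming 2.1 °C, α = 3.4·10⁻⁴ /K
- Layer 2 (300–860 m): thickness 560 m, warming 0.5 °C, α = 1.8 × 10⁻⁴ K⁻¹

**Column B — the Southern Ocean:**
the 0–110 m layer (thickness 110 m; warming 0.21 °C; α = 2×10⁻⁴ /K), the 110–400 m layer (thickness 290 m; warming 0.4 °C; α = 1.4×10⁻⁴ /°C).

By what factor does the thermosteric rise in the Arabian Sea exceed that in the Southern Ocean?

≈ 12.7×

A 300 × 2.1 × 3.4×10⁻⁴ = 0.21420 m
A 300–860 m: 0.5 × 1.8×10⁻⁴ × 560 = 0.05040 m
A total: 0.26460 m
B Layer 1: 0.21 × 110 × 2×10⁻⁴ = 0.00462 m
B 1.4×10⁻⁴ × 0.4 × 290 = 0.01624 m
B total: 0.02086 m
Ratio: 0.26460 / 0.02086 ≈ 12.68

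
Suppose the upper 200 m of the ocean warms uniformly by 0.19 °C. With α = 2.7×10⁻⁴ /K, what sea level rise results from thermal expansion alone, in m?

Δh = αΔT·H = 2.7×10⁻⁴ × 0.19 × 200 = 0.01026 m

Δh ≈ 0.0103 m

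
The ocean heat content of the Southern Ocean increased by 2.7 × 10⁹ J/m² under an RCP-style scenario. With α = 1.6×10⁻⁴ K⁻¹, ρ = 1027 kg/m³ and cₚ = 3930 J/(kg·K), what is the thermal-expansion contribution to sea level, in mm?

107 mm

Δh = αQ/(ρcₚ) = 1.6×10⁻⁴ × 2.7×10⁹ / (1027 × 3930) ≈ 0.10703 m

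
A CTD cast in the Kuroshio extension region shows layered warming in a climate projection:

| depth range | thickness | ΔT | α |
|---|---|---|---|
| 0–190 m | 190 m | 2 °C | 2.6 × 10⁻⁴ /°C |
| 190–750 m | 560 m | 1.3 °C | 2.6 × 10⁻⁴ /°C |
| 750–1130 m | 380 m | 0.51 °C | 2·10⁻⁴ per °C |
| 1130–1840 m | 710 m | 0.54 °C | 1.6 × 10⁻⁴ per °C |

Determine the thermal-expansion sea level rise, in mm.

2.6×10⁻⁴ × 2 × 190 = 0.09880 m
Layer 2: 1.3 × 2.6×10⁻⁴ × 560 = 0.18928 m
Layer 3: 0.51 × 380 × 2×10⁻⁴ = 0.03876 m
710 × 1.6×10⁻⁴ × 0.54 = 0.061344 m
Δh = 0.09880 + 0.18928 + 0.03876 + 0.061344 = 0.388184 m

388 mm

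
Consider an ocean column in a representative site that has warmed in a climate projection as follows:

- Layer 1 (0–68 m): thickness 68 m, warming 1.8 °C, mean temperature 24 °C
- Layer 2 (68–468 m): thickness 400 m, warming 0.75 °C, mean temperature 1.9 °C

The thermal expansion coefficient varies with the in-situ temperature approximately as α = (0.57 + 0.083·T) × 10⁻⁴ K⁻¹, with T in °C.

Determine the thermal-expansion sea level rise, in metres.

about 0.0532 m

Layer 1: α = (0.57 + 0.083×24)×10⁻⁴ = 2.562×10⁻⁴ K⁻¹
Layer 2: α = (0.57 + 0.083×1.9)×10⁻⁴ = 0.7277×10⁻⁴ K⁻¹
0–68 m: 2.562×10⁻⁴ × 68 × 1.8 = 0.03135888 m
0.75 × 0.7277×10⁻⁴ × 400 = 0.021831 m
Δh = 0.03135888 + 0.021831 = 0.05318988 m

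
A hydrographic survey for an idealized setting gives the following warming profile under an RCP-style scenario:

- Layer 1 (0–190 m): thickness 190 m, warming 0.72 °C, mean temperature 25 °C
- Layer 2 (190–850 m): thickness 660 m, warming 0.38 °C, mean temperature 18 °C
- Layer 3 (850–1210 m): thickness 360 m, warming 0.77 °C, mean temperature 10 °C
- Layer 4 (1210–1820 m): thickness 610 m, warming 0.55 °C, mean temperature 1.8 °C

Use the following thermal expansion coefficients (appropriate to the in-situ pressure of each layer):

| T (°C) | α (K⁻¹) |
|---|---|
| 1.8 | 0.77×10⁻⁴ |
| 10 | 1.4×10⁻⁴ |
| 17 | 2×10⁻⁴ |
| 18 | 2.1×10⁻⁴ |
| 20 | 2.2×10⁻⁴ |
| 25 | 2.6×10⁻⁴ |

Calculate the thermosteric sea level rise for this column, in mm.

Layer 1 at 25 °C → α = 2.6×10⁻⁴ K⁻¹
Layer 2 at 18 °C → α = 2.1×10⁻⁴ K⁻¹
Layer 3 at 10 °C → α = 1.4×10⁻⁴ K⁻¹
Layer 4 at 1.8 °C → α = 0.77×10⁻⁴ K⁻¹
0–190 m: 2.6×10⁻⁴ × 190 × 0.72 = 0.035568 m
660 × 2.1×10⁻⁴ × 0.38 = 0.052668 m
Layer 3: 360 × 1.4×10⁻⁴ × 0.77 = 0.038808 m
1210–1820 m: 0.77×10⁻⁴ × 0.55 × 610 = 0.0258335 m
Δh = 0.035568 + 0.052668 + 0.038808 + 0.0258335 = 0.1528775 m

153 mm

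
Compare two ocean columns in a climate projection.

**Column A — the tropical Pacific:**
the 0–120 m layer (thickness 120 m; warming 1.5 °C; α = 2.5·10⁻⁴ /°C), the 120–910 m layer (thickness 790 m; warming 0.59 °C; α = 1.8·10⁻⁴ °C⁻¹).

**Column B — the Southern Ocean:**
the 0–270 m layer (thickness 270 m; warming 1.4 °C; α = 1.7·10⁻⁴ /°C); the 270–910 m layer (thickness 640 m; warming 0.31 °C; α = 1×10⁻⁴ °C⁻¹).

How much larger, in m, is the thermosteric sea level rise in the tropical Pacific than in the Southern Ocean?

0.0448 m larger

A 1.5 × 2.5×10⁻⁴ × 120 = 0.04500 m
A 0.59 × 1.8×10⁻⁴ × 790 = 0.083898 m
A total: 0.128898 m
B 0–270 m: 1.7×10⁻⁴ × 270 × 1.4 = 0.06426 m
B 270–910 m: 640 × 0.31 × 1×10⁻⁴ = 0.01984 m
B total: 0.08410 m
Difference: 0.128898 − 0.08410 = 0.044798 m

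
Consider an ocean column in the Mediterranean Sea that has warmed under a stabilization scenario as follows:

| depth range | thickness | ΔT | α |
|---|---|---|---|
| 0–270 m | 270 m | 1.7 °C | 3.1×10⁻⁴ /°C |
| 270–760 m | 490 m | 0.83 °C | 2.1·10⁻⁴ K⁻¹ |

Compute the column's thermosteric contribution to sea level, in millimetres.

228 mm

Layer 1: 1.7 × 3.1×10⁻⁴ × 270 = 0.14229 m
0.83 × 2.1×10⁻⁴ × 490 = 0.085407 m
Δh = 0.14229 + 0.085407 = 0.227697 m ≈ 228 mm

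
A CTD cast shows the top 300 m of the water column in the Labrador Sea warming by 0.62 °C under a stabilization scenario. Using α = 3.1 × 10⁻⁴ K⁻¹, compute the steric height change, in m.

Δh = αΔT·H = 3.1×10⁻⁴ × 0.62 × 300 = 0.05766 m

about 0.0577 m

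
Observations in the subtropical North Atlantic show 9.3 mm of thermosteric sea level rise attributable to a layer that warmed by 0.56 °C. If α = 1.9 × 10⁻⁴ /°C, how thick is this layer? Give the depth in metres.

H = Δh/(αΔT) = 0.0093 / (1.9×10⁻⁴ × 0.56) ≈ 87.41 m

87.4 m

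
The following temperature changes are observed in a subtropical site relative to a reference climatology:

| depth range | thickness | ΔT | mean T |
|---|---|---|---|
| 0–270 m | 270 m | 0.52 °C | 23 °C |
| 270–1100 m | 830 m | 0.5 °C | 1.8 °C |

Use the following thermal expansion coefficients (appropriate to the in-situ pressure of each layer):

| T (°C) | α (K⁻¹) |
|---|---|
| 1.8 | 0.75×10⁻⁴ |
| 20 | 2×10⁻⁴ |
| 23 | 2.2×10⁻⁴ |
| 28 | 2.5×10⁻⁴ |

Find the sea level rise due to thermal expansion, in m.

Layer 1 at 23 °C → α = 2.2×10⁻⁴ K⁻¹
Layer 2 at 1.8 °C → α = 0.75×10⁻⁴ K⁻¹
2.2×10⁻⁴ × 0.52 × 270 = 0.030888 m
Layer 2: 0.75×10⁻⁴ × 830 × 0.5 = 0.031125 m
Δh = 0.030888 + 0.031125 = 0.062013 m ≈ 0.062 m

0.062 m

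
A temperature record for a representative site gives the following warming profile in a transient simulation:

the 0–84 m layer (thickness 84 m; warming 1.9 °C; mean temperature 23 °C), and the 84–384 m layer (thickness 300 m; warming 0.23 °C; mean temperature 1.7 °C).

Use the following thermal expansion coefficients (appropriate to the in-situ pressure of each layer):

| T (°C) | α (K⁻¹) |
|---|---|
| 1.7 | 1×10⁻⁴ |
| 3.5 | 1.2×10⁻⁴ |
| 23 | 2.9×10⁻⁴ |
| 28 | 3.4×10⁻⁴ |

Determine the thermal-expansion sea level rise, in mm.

Layer 1 at 23 °C → α = 2.9×10⁻⁴ K⁻¹
Layer 2 at 1.7 °C → α = 1×10⁻⁴ K⁻¹
1.9 × 2.9×10⁻⁴ × 84 = 0.046284 m
84–384 m: 0.23 × 300 × 1×10⁻⁴ = 0.00690 m
Δh = 0.046284 + 0.00690 = 0.053184 m ≈ 53.2 mm

Δh = 53.2 mm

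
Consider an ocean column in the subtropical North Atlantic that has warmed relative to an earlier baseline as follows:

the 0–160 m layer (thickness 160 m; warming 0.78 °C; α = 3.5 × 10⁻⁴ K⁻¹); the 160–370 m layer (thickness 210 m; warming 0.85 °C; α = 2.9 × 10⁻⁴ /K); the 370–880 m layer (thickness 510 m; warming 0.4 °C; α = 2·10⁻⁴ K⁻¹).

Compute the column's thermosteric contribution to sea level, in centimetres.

3.5×10⁻⁴ × 160 × 0.78 = 0.04368 m
Layer 2: 2.9×10⁻⁴ × 0.85 × 210 = 0.051765 m
510 × 2×10⁻⁴ × 0.4 = 0.04080 m
Δh = 0.04368 + 0.051765 + 0.04080 = 0.136245 m

Δh ≈ 13.6 cm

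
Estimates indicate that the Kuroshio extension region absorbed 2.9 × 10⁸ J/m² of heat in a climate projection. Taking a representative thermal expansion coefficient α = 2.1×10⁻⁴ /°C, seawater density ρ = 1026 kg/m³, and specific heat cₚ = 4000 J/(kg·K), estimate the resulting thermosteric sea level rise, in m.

Δh = αQ/(ρcₚ) = 2.1×10⁻⁴ × 2.9×10⁸ / (1026 × 4000) ≈ 0.014839 m

Δh ≈ 0.0148 m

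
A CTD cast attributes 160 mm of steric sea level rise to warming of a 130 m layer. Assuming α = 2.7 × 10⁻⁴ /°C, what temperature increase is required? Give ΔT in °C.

about 4.6 °C

ΔT = Δh/(αH) = 0.16 / (2.7×10⁻⁴ × 130) ≈ 4.558 °C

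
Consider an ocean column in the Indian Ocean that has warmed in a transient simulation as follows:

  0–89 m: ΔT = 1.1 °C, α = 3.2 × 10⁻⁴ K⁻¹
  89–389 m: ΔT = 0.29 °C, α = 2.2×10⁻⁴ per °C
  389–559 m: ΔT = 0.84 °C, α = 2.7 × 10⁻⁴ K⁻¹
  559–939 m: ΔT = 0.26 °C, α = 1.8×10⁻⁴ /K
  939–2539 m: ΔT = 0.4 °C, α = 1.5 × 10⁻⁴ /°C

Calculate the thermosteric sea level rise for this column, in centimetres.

Layer 1: 89 × 1.1 × 3.2×10⁻⁴ = 0.031328 m
Layer 2: 2.2×10⁻⁴ × 300 × 0.29 = 0.01914 m
389–559 m: 170 × 2.7×10⁻⁴ × 0.84 = 0.038556 m
559–939 m: 380 × 0.26 × 1.8×10⁻⁴ = 0.017784 m
1600 × 0.4 × 1.5×10⁻⁴ = 0.09600 m
Δh = 0.031328 + 0.01914 + 0.038556 + 0.017784 + 0.09600 = 0.202808 m ≈ 20 cm

20 cm of thermosteric rise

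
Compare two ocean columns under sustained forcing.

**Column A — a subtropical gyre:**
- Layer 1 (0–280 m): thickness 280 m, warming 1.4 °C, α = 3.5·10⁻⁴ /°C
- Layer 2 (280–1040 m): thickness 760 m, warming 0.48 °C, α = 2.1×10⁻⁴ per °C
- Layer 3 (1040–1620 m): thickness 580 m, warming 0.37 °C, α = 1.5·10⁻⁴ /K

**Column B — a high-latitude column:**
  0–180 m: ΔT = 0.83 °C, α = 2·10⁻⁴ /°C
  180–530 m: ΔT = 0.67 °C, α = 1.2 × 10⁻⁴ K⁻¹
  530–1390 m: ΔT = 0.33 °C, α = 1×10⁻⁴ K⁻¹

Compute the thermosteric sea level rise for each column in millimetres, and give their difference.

A Layer 1: 3.5×10⁻⁴ × 280 × 1.4 = 0.13720 m
A 2.1×10⁻⁴ × 760 × 0.48 = 0.076608 m
A 580 × 1.5×10⁻⁴ × 0.37 = 0.03219 m
A total: 0.245998 m
B 2×10⁻⁴ × 180 × 0.83 = 0.02988 m
B 1.2×10⁻⁴ × 350 × 0.67 = 0.02814 m
B 530–1390 m: 1×10⁻⁴ × 860 × 0.33 = 0.02838 m
B total: 0.08640 m
Difference: 0.245998 − 0.08640 = 0.159598 m

A: 250 mm; B: 86 mm; difference 160 mm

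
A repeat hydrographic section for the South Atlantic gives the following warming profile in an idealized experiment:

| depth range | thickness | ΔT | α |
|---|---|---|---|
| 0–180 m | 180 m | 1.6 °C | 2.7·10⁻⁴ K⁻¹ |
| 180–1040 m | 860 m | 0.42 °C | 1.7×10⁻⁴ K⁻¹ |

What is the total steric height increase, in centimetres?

Layer 1: 1.6 × 180 × 2.7×10⁻⁴ = 0.07776 m
180–1040 m: 860 × 0.42 × 1.7×10⁻⁴ = 0.061404 m
Δh = 0.07776 + 0.061404 = 0.139164 m ≈ 13.9 cm

13.9 cm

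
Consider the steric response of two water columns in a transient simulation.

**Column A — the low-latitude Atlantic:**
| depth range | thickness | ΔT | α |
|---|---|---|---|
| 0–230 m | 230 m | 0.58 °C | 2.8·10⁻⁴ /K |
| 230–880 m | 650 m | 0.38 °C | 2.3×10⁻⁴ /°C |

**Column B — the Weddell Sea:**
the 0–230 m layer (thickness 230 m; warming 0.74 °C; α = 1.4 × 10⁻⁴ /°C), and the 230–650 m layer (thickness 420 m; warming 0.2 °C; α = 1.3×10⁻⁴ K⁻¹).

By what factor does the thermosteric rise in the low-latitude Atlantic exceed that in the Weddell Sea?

a factor of 2.7

A 0–230 m: 0.58 × 2.8×10⁻⁴ × 230 = 0.037352 m
A Layer 2: 0.38 × 2.3×10⁻⁴ × 650 = 0.05681 m
A total: 0.094162 m
B 0–230 m: 0.74 × 230 × 1.4×10⁻⁴ = 0.023828 m
B Layer 2: 1.3×10⁻⁴ × 0.2 × 420 = 0.01092 m
B total: 0.034748 m
Ratio: 0.094162 / 0.034748 ≈ 2.710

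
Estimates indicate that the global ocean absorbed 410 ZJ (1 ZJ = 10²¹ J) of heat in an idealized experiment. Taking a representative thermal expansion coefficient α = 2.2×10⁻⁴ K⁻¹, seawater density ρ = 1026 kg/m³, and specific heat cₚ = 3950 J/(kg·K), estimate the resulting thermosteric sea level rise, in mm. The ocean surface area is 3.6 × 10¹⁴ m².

Per unit area: Q = 410×10²¹ / (3.6×10¹⁴) ≈ 1.139×10⁹ J/m²
Δh = αQ/(ρcₚ) = 2.2×10⁻⁴ × 1.139×10⁹ / (1026 × 3950) ≈ 0.06183 m

about 62 mm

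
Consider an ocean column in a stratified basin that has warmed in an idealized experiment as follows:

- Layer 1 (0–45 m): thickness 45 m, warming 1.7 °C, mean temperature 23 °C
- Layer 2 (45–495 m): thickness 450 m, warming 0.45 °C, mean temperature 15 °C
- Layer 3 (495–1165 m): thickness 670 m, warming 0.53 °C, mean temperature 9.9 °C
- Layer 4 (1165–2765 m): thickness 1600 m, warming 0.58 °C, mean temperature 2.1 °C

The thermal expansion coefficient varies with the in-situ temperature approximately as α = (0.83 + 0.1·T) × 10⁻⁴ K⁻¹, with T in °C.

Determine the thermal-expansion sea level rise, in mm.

Δh = 232 mm

Layer 1: α = (0.83 + 0.1×23)×10⁻⁴ = 3.13×10⁻⁴ K⁻¹
Layer 2: α = (0.83 + 0.1×15)×10⁻⁴ = 2.33×10⁻⁴ K⁻¹
Layer 3: α = (0.83 + 0.1×9.9)×10⁻⁴ = 1.82×10⁻⁴ K⁻¹
Layer 4: α = (0.83 + 0.1×2.1)×10⁻⁴ = 1.04×10⁻⁴ K⁻¹
45 × 3.13×10⁻⁴ × 1.7 = 0.0239445 m
450 × 2.33×10⁻⁴ × 0.45 = 0.0471825 m
Layer 3: 0.53 × 1.82×10⁻⁴ × 670 = 0.0646282 m
1165–2765 m: 0.58 × 1.04×10⁻⁴ × 1600 = 0.096512 m
Δh = 0.0239445 + 0.0471825 + 0.0646282 + 0.096512 = 0.2322672 m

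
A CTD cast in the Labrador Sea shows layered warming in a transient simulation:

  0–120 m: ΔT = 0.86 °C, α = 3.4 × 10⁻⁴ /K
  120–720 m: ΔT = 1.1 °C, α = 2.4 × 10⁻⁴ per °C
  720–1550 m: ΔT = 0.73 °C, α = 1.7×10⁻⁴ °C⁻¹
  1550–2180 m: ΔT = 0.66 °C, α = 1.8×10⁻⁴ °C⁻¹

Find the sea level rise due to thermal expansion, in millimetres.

Δh ≈ 370 mm

Layer 1: 120 × 0.86 × 3.4×10⁻⁴ = 0.035088 m
Layer 2: 2.4×10⁻⁴ × 600 × 1.1 = 0.15840 m
720–1550 m: 0.73 × 1.7×10⁻⁴ × 830 = 0.103003 m
1550–2180 m: 1.8×10⁻⁴ × 0.66 × 630 = 0.074844 m
Δh = 0.035088 + 0.15840 + 0.103003 + 0.074844 = 0.371335 m ≈ 370 mm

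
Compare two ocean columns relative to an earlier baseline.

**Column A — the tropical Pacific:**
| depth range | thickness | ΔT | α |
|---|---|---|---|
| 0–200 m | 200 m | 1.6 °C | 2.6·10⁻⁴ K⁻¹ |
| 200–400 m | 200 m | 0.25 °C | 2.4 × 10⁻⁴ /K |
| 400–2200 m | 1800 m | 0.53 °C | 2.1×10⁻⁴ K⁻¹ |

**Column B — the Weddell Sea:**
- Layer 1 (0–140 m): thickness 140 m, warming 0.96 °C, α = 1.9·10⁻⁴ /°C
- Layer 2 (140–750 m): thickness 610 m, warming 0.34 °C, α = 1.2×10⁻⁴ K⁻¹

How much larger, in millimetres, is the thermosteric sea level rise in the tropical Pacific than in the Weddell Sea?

250 mm

A Layer 1: 2.6×10⁻⁴ × 200 × 1.6 = 0.08320 m
A 200–400 m: 2.4×10⁻⁴ × 200 × 0.25 = 0.01200 m
A 400–2200 m: 2.1×10⁻⁴ × 1800 × 0.53 = 0.20034 m
A total: 0.29554 m
B 0–140 m: 1.9×10⁻⁴ × 0.96 × 140 = 0.025536 m
B Layer 2: 0.34 × 610 × 1.2×10⁻⁴ = 0.024888 m
B total: 0.050424 m
Difference: 0.29554 − 0.050424 = 0.245116 m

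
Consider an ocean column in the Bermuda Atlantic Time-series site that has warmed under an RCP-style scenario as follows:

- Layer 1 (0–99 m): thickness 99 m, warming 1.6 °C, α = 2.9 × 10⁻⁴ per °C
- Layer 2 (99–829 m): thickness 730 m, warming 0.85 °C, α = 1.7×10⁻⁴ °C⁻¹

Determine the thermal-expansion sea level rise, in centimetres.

15.1 cm

1.6 × 99 × 2.9×10⁻⁴ = 0.045936 m
Layer 2: 0.85 × 730 × 1.7×10⁻⁴ = 0.105485 m
Δh = 0.045936 + 0.105485 = 0.151421 m ≈ 15.1 cm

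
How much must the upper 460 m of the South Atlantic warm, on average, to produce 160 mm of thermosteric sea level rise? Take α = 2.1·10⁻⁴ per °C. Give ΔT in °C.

ΔT ≈ 1.66 °C

ΔT = Δh/(αH) = 0.16 / (2.1×10⁻⁴ × 460) ≈ 1.656 °C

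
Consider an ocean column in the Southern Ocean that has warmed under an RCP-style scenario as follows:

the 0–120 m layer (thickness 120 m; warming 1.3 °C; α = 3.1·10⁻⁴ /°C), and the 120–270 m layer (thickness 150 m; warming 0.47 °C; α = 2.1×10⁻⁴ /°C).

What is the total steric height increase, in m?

about 0.0632 m

0–120 m: 1.3 × 3.1×10⁻⁴ × 120 = 0.04836 m
0.47 × 150 × 2.1×10⁻⁴ = 0.014805 m
Δh = 0.04836 + 0.014805 = 0.063165 m ≈ 0.0632 m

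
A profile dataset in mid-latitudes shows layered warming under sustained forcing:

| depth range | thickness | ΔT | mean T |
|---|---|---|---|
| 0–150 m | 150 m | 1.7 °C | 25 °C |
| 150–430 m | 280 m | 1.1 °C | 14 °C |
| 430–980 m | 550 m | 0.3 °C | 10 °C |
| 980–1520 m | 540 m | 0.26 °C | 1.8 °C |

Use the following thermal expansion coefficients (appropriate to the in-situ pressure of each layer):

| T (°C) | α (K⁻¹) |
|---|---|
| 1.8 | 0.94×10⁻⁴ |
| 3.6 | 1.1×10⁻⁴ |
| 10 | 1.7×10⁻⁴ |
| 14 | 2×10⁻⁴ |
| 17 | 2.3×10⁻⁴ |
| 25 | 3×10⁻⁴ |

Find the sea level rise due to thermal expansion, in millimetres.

Δh = 179 mm

Layer 1 at 25 °C → α = 3×10⁻⁴ K⁻¹
Layer 2 at 14 °C → α = 2×10⁻⁴ K⁻¹
Layer 3 at 10 °C → α = 1.7×10⁻⁴ K⁻¹
Layer 4 at 1.8 °C → α = 0.94×10⁻⁴ K⁻¹
0–150 m: 150 × 3×10⁻⁴ × 1.7 = 0.07650 m
1.1 × 280 × 2×10⁻⁴ = 0.06160 m
Layer 3: 550 × 1.7×10⁻⁴ × 0.3 = 0.02805 m
540 × 0.26 × 0.94×10⁻⁴ = 0.0131976 m
Δh = 0.07650 + 0.06160 + 0.02805 + 0.0131976 = 0.1793476 m ≈ 179 mm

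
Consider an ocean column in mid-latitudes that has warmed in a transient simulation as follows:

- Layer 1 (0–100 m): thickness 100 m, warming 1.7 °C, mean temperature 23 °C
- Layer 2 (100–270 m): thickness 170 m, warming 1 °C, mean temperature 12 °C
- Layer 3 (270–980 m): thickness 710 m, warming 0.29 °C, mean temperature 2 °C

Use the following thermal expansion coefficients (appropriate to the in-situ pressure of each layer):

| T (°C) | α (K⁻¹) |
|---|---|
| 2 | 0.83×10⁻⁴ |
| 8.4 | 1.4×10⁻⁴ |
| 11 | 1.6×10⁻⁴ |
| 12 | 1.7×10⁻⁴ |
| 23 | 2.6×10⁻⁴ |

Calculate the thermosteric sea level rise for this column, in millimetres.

Layer 1 at 23 °C → α = 2.6×10⁻⁴ K⁻¹
Layer 2 at 12 °C → α = 1.7×10⁻⁴ K⁻¹
Layer 3 at 2 °C → α = 0.83×10⁻⁴ K⁻¹
Layer 1: 100 × 2.6×10⁻⁴ × 1.7 = 0.04420 m
100–270 m: 170 × 1.7×10⁻⁴ × 1 = 0.02890 m
Layer 3: 0.83×10⁻⁴ × 710 × 0.29 = 0.0170897 m
Δh = 0.04420 + 0.02890 + 0.0170897 = 0.0901897 m

about 90.2 mm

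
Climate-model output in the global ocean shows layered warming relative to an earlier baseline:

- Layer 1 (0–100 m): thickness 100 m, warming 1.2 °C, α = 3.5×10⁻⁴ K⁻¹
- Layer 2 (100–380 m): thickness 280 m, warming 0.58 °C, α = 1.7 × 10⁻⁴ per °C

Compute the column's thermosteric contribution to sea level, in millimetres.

100 × 1.2 × 3.5×10⁻⁴ = 0.04200 m
100–380 m: 280 × 1.7×10⁻⁴ × 0.58 = 0.027608 m
Δh = 0.04200 + 0.027608 = 0.069608 m

about 70 mm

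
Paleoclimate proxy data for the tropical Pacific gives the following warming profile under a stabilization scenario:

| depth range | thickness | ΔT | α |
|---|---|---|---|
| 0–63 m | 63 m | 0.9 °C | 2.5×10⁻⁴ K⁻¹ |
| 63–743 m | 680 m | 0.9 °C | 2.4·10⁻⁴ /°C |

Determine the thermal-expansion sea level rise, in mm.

Δh = 161 mm

Layer 1: 0.9 × 63 × 2.5×10⁻⁴ = 0.014175 m
63–743 m: 0.9 × 680 × 2.4×10⁻⁴ = 0.14688 m
Δh = 0.014175 + 0.14688 = 0.161055 m ≈ 161 mm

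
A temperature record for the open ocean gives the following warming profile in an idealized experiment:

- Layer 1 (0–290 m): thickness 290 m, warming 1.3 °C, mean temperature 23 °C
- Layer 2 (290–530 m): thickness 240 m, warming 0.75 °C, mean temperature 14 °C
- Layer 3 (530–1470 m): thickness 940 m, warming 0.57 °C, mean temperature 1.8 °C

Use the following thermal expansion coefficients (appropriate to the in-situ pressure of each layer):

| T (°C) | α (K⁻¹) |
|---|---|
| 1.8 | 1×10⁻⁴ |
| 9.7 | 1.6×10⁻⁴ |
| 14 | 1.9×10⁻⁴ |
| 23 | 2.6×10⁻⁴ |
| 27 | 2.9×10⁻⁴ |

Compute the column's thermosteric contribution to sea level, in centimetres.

Δh = 18.6 cm

Layer 1 at 23 °C → α = 2.6×10⁻⁴ K⁻¹
Layer 2 at 14 °C → α = 1.9×10⁻⁴ K⁻¹
Layer 3 at 1.8 °C → α = 1×10⁻⁴ K⁻¹
1.3 × 290 × 2.6×10⁻⁴ = 0.09802 m
240 × 0.75 × 1.9×10⁻⁴ = 0.03420 m
530–1470 m: 0.57 × 1×10⁻⁴ × 940 = 0.05358 m
Δh = 0.09802 + 0.03420 + 0.05358 = 0.18580 m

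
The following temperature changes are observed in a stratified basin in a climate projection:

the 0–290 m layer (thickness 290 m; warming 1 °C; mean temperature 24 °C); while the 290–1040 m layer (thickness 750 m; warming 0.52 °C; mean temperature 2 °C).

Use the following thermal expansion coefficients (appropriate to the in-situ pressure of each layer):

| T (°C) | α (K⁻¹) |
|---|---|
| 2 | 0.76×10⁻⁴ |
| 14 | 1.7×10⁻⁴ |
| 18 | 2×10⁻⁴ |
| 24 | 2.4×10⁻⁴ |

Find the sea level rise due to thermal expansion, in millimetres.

Δh ≈ 99 mm

Layer 1 at 24 °C → α = 2.4×10⁻⁴ K⁻¹
Layer 2 at 2 °C → α = 0.76×10⁻⁴ K⁻¹
1 × 290 × 2.4×10⁻⁴ = 0.06960 m
Layer 2: 750 × 0.52 × 0.76×10⁻⁴ = 0.02964 m
Δh = 0.06960 + 0.02964 = 0.09924 m ≈ 99 mm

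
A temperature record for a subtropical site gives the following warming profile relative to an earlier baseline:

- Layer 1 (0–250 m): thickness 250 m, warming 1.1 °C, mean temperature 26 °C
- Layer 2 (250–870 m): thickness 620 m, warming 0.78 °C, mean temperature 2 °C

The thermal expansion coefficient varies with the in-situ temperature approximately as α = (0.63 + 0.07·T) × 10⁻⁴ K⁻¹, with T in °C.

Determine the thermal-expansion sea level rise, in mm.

Layer 1: α = (0.63 + 0.07×26)×10⁻⁴ = 2.45×10⁻⁴ K⁻¹
Layer 2: α = (0.63 + 0.07×2)×10⁻⁴ = 0.77×10⁻⁴ K⁻¹
2.45×10⁻⁴ × 1.1 × 250 = 0.067375 m
250–870 m: 0.77×10⁻⁴ × 620 × 0.78 = 0.0372372 m
Δh = 0.067375 + 0.0372372 = 0.1046122 m ≈ 100 mm

100 mm of thermosteric rise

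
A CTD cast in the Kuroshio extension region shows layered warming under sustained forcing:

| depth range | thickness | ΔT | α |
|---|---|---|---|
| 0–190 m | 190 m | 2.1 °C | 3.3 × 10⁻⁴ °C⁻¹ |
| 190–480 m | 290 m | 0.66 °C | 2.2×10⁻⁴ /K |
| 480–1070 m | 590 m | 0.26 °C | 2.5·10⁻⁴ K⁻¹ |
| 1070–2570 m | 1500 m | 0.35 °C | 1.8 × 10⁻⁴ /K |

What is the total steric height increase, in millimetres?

2.1 × 190 × 3.3×10⁻⁴ = 0.13167 m
190–480 m: 0.66 × 290 × 2.2×10⁻⁴ = 0.042108 m
Layer 3: 2.5×10⁻⁴ × 0.26 × 590 = 0.03835 m
1.8×10⁻⁴ × 1500 × 0.35 = 0.09450 m
Δh = 0.13167 + 0.042108 + 0.03835 + 0.09450 = 0.306628 m

307 mm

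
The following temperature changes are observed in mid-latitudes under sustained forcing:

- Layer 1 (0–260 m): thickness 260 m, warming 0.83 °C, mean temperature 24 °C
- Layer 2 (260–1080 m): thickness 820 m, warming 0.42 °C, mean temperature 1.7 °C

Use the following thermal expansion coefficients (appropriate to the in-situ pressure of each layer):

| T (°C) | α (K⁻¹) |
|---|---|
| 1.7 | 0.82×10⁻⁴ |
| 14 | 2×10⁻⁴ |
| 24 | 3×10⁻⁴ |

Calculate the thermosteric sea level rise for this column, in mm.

Layer 1 at 24 °C → α = 3×10⁻⁴ K⁻¹
Layer 2 at 1.7 °C → α = 0.82×10⁻⁴ K⁻¹
260 × 0.83 × 3×10⁻⁴ = 0.06474 m
Layer 2: 0.42 × 0.82×10⁻⁴ × 820 = 0.0282408 m
Δh = 0.06474 + 0.0282408 = 0.0929808 m

93.0 mm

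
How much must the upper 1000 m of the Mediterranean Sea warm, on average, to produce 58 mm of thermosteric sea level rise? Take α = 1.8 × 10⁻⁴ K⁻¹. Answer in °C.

about 0.32 °C

ΔT = Δh/(αH) = 0.058 / (1.8×10⁻⁴ × 1000) ≈ 0.3222 °C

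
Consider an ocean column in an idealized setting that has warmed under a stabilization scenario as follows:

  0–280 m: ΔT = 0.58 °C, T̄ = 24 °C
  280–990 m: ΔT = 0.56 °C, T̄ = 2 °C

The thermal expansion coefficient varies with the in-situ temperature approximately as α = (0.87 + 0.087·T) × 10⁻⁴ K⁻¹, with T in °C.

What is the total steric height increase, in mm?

about 89.5 mm

Layer 1: α = (0.87 + 0.087×24)×10⁻⁴ = 2.958×10⁻⁴ K⁻¹
Layer 2: α = (0.87 + 0.087×2)×10⁻⁴ = 1.044×10⁻⁴ K⁻¹
0–280 m: 280 × 2.958×10⁻⁴ × 0.58 = 0.04803792 m
280–990 m: 0.56 × 710 × 1.044×10⁻⁴ = 0.04150944 m
Δh = 0.04803792 + 0.04150944 = 0.08954736 m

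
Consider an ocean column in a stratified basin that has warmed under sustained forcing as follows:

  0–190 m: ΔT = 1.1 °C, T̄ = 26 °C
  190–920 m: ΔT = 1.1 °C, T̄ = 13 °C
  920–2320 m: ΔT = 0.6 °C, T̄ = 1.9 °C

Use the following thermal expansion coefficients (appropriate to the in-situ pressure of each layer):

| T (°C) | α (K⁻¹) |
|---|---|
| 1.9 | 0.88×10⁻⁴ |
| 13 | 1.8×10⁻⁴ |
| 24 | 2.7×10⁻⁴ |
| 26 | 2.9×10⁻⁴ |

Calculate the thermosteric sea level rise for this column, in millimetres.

Δh = 280 mm

Layer 1 at 26 °C → α = 2.9×10⁻⁴ K⁻¹
Layer 2 at 13 °C → α = 1.8×10⁻⁴ K⁻¹
Layer 3 at 1.9 °C → α = 0.88×10⁻⁴ K⁻¹
0–190 m: 190 × 1.1 × 2.9×10⁻⁴ = 0.06061 m
1.1 × 730 × 1.8×10⁻⁴ = 0.14454 m
920–2320 m: 0.6 × 0.88×10⁻⁴ × 1400 = 0.07392 m
Δh = 0.06061 + 0.14454 + 0.07392 = 0.27907 m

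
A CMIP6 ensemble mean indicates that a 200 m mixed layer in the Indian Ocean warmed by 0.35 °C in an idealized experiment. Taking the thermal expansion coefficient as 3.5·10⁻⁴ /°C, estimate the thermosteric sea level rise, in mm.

Δh = αΔT·H = 3.5×10⁻⁴ × 0.35 × 200 = 0.02450 m

25 mm of thermosteric rise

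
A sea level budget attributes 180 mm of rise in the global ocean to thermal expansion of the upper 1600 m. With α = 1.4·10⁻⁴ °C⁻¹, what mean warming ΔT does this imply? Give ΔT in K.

ΔT = Δh/(αH) = 0.18 / (1.4×10⁻⁴ × 1600) ≈ 0.8036 K

0.804 K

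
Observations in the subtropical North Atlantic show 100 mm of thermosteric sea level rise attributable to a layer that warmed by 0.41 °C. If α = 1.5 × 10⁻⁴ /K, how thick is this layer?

H = Δh/(αΔT) = 0.1 / (1.5×10⁻⁴ × 0.41) ≈ 1626 m

1630 m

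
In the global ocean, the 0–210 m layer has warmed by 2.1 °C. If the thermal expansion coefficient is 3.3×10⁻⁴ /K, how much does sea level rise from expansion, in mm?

Δh = αΔT·H = 3.3×10⁻⁴ × 2.1 × 210 = 0.14553 m

Δh ≈ 146 mm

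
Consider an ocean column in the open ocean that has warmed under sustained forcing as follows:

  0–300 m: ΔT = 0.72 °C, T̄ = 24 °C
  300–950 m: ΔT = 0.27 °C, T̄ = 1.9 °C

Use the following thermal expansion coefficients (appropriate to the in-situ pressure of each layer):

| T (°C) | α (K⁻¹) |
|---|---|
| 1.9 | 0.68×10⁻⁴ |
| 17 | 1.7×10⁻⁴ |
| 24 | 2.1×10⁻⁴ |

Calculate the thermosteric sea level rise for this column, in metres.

Layer 1 at 24 °C → α = 2.1×10⁻⁴ K⁻¹
Layer 2 at 1.9 °C → α = 0.68×10⁻⁴ K⁻¹
300 × 0.72 × 2.1×10⁻⁴ = 0.04536 m
0.27 × 650 × 0.68×10⁻⁴ = 0.011934 m
Δh = 0.04536 + 0.011934 = 0.057294 m ≈ 0.0573 m

0.0573 m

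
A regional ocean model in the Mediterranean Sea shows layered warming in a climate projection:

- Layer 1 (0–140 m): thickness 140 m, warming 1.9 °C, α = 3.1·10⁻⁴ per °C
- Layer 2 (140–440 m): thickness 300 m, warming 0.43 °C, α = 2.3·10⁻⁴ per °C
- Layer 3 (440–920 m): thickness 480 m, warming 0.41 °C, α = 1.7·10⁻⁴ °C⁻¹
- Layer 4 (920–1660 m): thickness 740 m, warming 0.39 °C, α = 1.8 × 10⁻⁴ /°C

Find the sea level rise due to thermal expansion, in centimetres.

3.1×10⁻⁴ × 140 × 1.9 = 0.08246 m
Layer 2: 300 × 2.3×10⁻⁴ × 0.43 = 0.02967 m
Layer 3: 480 × 0.41 × 1.7×10⁻⁴ = 0.033456 m
920–1660 m: 740 × 0.39 × 1.8×10⁻⁴ = 0.051948 m
Δh = 0.08246 + 0.02967 + 0.033456 + 0.051948 = 0.197534 m ≈ 20 cm

Δh = 20 cm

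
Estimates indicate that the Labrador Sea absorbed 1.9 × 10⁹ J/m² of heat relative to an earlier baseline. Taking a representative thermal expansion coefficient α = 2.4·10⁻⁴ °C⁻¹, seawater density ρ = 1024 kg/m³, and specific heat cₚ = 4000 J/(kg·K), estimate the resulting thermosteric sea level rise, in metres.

Δh = αQ/(ρcₚ) = 2.4×10⁻⁴ × 1.9×10⁹ / (1024 × 4000) ≈ 0.11133 m

Δh = 0.11 m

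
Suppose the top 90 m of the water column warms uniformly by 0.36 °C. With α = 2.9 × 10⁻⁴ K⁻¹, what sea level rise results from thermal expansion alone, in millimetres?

Δh = αΔT·H = 2.9×10⁻⁴ × 0.36 × 90 = 0.009396 m

Δh = 9.4 mm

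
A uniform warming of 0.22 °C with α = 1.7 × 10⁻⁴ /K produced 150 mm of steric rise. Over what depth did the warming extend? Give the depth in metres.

H = Δh/(αΔT) = 0.15 / (1.7×10⁻⁴ × 0.22) ≈ 4011 m

about 4010 m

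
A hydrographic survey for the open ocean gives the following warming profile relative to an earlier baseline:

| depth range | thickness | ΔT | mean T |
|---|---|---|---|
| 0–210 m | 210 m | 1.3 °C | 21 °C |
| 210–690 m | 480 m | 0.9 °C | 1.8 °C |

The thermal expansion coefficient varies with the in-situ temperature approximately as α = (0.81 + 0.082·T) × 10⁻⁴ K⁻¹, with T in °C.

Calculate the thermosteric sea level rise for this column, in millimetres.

Layer 1: α = (0.81 + 0.082×21)×10⁻⁴ = 2.532×10⁻⁴ K⁻¹
Layer 2: α = (0.81 + 0.082×1.8)×10⁻⁴ = 0.9576×10⁻⁴ K⁻¹
0–210 m: 2.532×10⁻⁴ × 210 × 1.3 = 0.0691236 m
210–690 m: 480 × 0.9576×10⁻⁴ × 0.9 = 0.04136832 m
Δh = 0.0691236 + 0.04136832 = 0.11049192 m

Δh = 110 mm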